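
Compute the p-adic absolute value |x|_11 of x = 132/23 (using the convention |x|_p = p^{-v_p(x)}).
|132/23|_11 = 1/11

Step 1 — compute v_11(x) by factoring powers of 11 out of the numerator and denominator: v_11(132/23) = 1. Step 2 — apply |x|_p = p^{-v_p(x)} = 11^{-1} = 1/11.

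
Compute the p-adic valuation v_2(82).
v_2(82) = 1

v_2(n) is the largest exponent k such that 2^k divides n. Factor out: 82 = 2^1 · 41. (Sign doesn't affect v_p.) So v_2(82) = 1.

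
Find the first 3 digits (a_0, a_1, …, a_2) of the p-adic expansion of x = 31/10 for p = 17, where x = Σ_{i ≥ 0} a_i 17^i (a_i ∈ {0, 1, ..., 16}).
(a_0, …, a_2) = (15, 1, 5)

v_17(31/10) = 0 (numerator and denominator both coprime to 17), so x ∈ ℤ_17^×. Compute digits iteratively via a_i = x_i mod 17, x_{i+1} = (x_i − a_i)/17, with x_0 = x:
  x_0 = 31/10;  a_0 = 15;  x_1 = (x_0 − 15)/17 = -7/10
  x_1 = -7/10;  a_1 = 1;  x_2 = (x_1 − 1)/17 = -1/10
  x_2 = -1/10;  a_2 = 5;  x_3 = (x_2 − 5)/17 = -3/10
Digits: (15, 1, 5).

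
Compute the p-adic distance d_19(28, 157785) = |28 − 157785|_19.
d_19(28, 157785) = 1/6859

Step 1 — x − y = 28 − 157785 = -157757. Step 2 — v_19(-157757) = 3 (factor: -157757 = −(19^3 · 23); the sign does not affect v_p). Step 3 — |x − y|_19 = 19^{-3} = 1/6859.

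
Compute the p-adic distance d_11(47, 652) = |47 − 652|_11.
d_11(47, 652) = 1/121

Step 1 — x − y = 47 − 652 = -605. Step 2 — v_11(-605) = 2 (factor: -605 = −(11^2 · 5); the sign does not affect v_p). Step 3 — |x − y|_11 = 11^{-2} = 1/121.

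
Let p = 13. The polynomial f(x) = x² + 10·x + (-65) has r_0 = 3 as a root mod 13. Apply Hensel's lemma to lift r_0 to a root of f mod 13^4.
r_3 = 27615 (mod 28561)

Hensel: r_{i+1} = r_i − f(r_i)·(f′(r_i))^{-1} mod 13^{i+2}, f′(x) = 2x + 10. Iterate:
  r_0 = 3 (mod 13)
  r_1 = 68 (mod 169)
  r_2 = 1251 (mod 2197)
  r_3 = 27615 (mod 28561)
Final: r = 27615 satisfies f(r) ≡ 0 mod 13^4.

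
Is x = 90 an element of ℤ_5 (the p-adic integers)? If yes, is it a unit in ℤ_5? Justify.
x ∈ ℤ_5 but not a unit; v_5(x) = 1 > 0

ℤ_5 = {x ∈ ℚ_5 : v_5(x) ≥ 0} and ℤ_5^× = {x ∈ ℤ_5 : v_5(x) = 0}. Here v_5(90) = v_5(num) − v_5(den) = 1; compare against these criteria.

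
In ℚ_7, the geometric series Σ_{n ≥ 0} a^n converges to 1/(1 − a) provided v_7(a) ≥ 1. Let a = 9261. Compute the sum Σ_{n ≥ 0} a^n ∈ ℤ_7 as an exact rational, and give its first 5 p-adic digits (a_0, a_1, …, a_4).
Σ a^n = 1/(1 − a) = -1/9260;  first 5 digits = (1, 0, 0, 6, 3)

v_7(a) = 3 ≥ 1, so the series converges in ℤ_7 to 1/(1 − a) = 1/(1 − 9261) = -1/9260. Expand this rational in ℤ_7: compute digits iteratively via d_i = x_i mod 7, x_{i+1} = (x_i − d_i)/7. The first 5 digits are (1, 0, 0, 6, 3).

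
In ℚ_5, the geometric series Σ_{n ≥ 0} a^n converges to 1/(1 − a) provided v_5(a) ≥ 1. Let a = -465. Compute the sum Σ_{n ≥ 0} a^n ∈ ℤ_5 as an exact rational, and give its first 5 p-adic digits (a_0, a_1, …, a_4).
Σ a^n = 1/(1 − a) = 1/466;  first 5 digits = (1, 2, 0, 4, 4)

v_5(a) = 1 ≥ 1, so the series converges in ℤ_5 to 1/(1 − a) = 1/(1 − (-465)) = 1/466. Expand this rational in ℤ_5: compute digits iteratively via d_i = x_i mod 5, x_{i+1} = (x_i − d_i)/5. The first 5 digits are (1, 2, 0, 4, 4).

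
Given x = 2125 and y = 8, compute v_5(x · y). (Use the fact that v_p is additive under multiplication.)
v_5(17000) = 3

v_p(x) = 3 (factor: 2125 = 5^3 · 17); v_p(y) = 0 (factor: 8 = 5^0 · 8). Additivity: v_p(xy) = v_p(x) + v_p(y) = 3 + 0 = 3. (Direct check: xy = 17000 = 5^3 · (136).)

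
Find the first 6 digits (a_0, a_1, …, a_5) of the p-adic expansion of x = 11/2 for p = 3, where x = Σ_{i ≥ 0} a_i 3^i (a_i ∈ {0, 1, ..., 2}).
(a_0, …, a_5) = (1, 0, 2, 1, 1, 1)

v_3(11/2) = 0 (numerator and denominator both coprime to 3), so x ∈ ℤ_3^×. Compute digits iteratively via a_i = x_i mod 3, x_{i+1} = (x_i − a_i)/3, with x_0 = x:
  x_0 = 11/2;  a_0 = 1;  x_1 = (x_0 − 1)/3 = 3/2
  x_1 = 3/2;  a_1 = 0;  x_2 = (x_1 − 0)/3 = 1/2
  x_2 = 1/2;  a_2 = 2;  x_3 = (x_2 − 2)/3 = -1/2
  x_3 = -1/2;  a_3 = 1;  x_4 = (x_3 − 1)/3 = -1/2
  x_4 = -1/2;  a_4 = 1;  x_5 = (x_4 − 1)/3 = -1/2
  x_5 = -1/2;  a_5 = 1;  x_6 = (x_5 − 1)/3 = -1/2
Digits: (1, 0, 2, 1, 1, 1).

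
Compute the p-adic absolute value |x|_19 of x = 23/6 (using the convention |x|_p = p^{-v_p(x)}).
|23/6|_19 = 1

Step 1 — compute v_19(x) by factoring powers of 19 out of the numerator and denominator: v_19(23/6) = 0. Step 2 — apply |x|_p = p^{-v_p(x)} = 19^{0} = 1.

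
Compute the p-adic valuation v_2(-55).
v_2(-55) = 0

v_2(n) is the largest exponent k such that 2^k divides n. Factor out: -55 = -2^0 · 55. (Sign doesn't affect v_p.) So v_2(-55) = 0.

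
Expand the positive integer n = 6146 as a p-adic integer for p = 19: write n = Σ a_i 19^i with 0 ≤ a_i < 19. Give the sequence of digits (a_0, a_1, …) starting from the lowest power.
(a_0, a_1, …) = (9, 0, 17)

Repeated division by 19 gives the digits low-to-high: 6146 = 9 + 17·19^2. Digit sequence: (9, 0, 17).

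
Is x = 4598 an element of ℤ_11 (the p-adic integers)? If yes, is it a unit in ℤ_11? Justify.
x ∈ ℤ_11 but not a unit; v_11(x) = 2 > 0

ℤ_11 = {x ∈ ℚ_11 : v_11(x) ≥ 0} and ℤ_11^× = {x ∈ ℤ_11 : v_11(x) = 0}. Here v_11(4598) = v_11(num) − v_11(den) = 2; compare against these criteria.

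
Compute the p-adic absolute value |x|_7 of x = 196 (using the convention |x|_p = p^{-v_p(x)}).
|196|_7 = 1/49

Step 1 — compute v_7(x) by factoring powers of 7 out of the numerator and denominator: v_7(196) = 2. Step 2 — apply |x|_p = p^{-v_p(x)} = 7^{-2} = 1/49.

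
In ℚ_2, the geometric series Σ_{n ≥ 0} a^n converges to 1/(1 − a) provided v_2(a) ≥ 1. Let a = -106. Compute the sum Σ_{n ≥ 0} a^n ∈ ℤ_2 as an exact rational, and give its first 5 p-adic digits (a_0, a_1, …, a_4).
Σ a^n = 1/(1 − a) = 1/107;  first 5 digits = (1, 1, 0, 0, 0)

v_2(a) = 1 ≥ 1, so the series converges in ℤ_2 to 1/(1 − a) = 1/(1 − (-106)) = 1/107. Expand this rational in ℤ_2: compute digits iteratively via d_i = x_i mod 2, x_{i+1} = (x_i − d_i)/2. The first 5 digits are (1, 1, 0, 0, 0).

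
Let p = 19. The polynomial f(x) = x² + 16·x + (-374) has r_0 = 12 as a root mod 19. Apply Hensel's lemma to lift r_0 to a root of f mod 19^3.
r_2 = 2919 (mod 6859)

Hensel: r_{i+1} = r_i − f(r_i)·(f′(r_i))^{-1} mod 19^{i+2}, f′(x) = 2x + 16. Iterate:
  r_0 = 12 (mod 19)
  r_1 = 31 (mod 361)
  r_2 = 2919 (mod 6859)
Final: r = 2919 satisfies f(r) ≡ 0 mod 19^3.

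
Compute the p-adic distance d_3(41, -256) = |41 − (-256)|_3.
d_3(41, -256) = 1/27

Step 1 — x − y = 41 − (-256) = 297. Step 2 — v_3(297) = 3 (factor: 297 = (3^3 · 11); the sign does not affect v_p). Step 3 — |x − y|_3 = 3^{-3} = 1/27.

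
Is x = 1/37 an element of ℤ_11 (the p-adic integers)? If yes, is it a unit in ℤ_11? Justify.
x ∈ ℤ_11^× (unit); v_11(x) = 0

ℤ_11 = {x ∈ ℚ_11 : v_11(x) ≥ 0} and ℤ_11^× = {x ∈ ℤ_11 : v_11(x) = 0}. Here v_11(1/37) = v_11(num) − v_11(den) = 0; compare against these criteria.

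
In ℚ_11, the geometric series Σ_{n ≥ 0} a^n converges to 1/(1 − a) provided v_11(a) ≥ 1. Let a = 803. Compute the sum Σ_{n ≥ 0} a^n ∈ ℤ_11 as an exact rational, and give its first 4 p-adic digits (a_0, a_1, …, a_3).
Σ a^n = 1/(1 − a) = -1/802;  first 4 digits = (1, 7, 0, 3)

v_11(a) = 1 ≥ 1, so the series converges in ℤ_11 to 1/(1 − a) = 1/(1 − 803) = -1/802. Expand this rational in ℤ_11: compute digits iteratively via d_i = x_i mod 11, x_{i+1} = (x_i − d_i)/11. The first 4 digits are (1, 7, 0, 3).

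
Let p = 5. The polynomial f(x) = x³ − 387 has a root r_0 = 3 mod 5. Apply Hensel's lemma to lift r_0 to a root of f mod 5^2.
r_1 = 8 (mod 25)

Hensel: r_{i+1} = r_i − f(r_i)/f′(r_i) mod 5^{i+2}, where f′(x) = 3x². Iterate:
  r_0 = 3 (mod 5)
  r_1 = 8 (mod 25)
Final: r = 8 with f(r) ≡ 0 mod 5^2.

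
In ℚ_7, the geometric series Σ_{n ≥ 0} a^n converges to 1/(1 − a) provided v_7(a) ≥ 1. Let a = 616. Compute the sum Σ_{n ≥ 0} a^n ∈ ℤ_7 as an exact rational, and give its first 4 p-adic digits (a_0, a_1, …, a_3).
Σ a^n = 1/(1 − a) = -1/615;  first 4 digits = (1, 4, 0, 3)

v_7(a) = 1 ≥ 1, so the series converges in ℤ_7 to 1/(1 − a) = 1/(1 − 616) = -1/615. Expand this rational in ℤ_7: compute digits iteratively via d_i = x_i mod 7, x_{i+1} = (x_i − d_i)/7. The first 4 digits are (1, 4, 0, 3).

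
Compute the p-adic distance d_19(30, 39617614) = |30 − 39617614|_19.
d_19(30, 39617614) = 1/2476099

Step 1 — x − y = 30 − 39617614 = -39617584. Step 2 — v_19(-39617584) = 5 (factor: -39617584 = −(19^5 · 16); the sign does not affect v_p). Step 3 — |x − y|_19 = 19^{-5} = 1/2476099.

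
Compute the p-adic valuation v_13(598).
v_13(598) = 1

v_13(n) is the largest exponent k such that 13^k divides n. Factor out: 598 = 13^1 · 46. (Sign doesn't affect v_p.) So v_13(598) = 1.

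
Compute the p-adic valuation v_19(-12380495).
v_19(-12380495) = 5

v_19(n) is the largest exponent k such that 19^k divides n. Factor out: -12380495 = -19^5 · 5. (Sign doesn't affect v_p.) So v_19(-12380495) = 5.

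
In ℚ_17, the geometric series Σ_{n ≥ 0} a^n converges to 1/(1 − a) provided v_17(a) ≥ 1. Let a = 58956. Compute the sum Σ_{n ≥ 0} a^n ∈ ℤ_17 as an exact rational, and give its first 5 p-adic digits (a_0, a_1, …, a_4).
Σ a^n = 1/(1 − a) = -1/58955;  first 5 digits = (1, 0, 0, 12, 0)

v_17(a) = 3 ≥ 1, so the series converges in ℤ_17 to 1/(1 − a) = 1/(1 − 58956) = -1/58955. Expand this rational in ℤ_17: compute digits iteratively via d_i = x_i mod 17, x_{i+1} = (x_i − d_i)/17. The first 5 digits are (1, 0, 0, 12, 0).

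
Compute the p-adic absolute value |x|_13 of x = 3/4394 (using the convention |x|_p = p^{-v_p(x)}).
|3/4394|_13 = 2197

Step 1 — compute v_13(x) by factoring powers of 13 out of the numerator and denominator: v_13(3/4394) = -3. Step 2 — apply |x|_p = p^{-v_p(x)} = 13^{3} = 2197.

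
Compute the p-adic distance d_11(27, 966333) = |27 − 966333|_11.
d_11(27, 966333) = 1/161051

Step 1 — x − y = 27 − 966333 = -966306. Step 2 — v_11(-966306) = 5 (factor: -966306 = −(11^5 · 6); the sign does not affect v_p). Step 3 — |x − y|_11 = 11^{-5} = 1/161051.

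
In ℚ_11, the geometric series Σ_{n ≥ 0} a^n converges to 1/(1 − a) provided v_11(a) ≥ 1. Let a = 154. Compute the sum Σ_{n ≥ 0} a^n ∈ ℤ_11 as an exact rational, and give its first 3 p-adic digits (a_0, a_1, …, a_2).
Σ a^n = 1/(1 − a) = -1/153;  first 3 digits = (1, 3, 10)

v_11(a) = 1 ≥ 1, so the series converges in ℤ_11 to 1/(1 − a) = 1/(1 − 154) = -1/153. Expand this rational in ℤ_11: compute digits iteratively via d_i = x_i mod 11, x_{i+1} = (x_i − d_i)/11. The first 3 digits are (1, 3, 10).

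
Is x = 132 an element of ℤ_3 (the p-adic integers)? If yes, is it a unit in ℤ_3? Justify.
x ∈ ℤ_3 but not a unit; v_3(x) = 1 > 0

ℤ_3 = {x ∈ ℚ_3 : v_3(x) ≥ 0} and ℤ_3^× = {x ∈ ℤ_3 : v_3(x) = 0}. Here v_3(132) = v_3(num) − v_3(den) = 1; compare against these criteria.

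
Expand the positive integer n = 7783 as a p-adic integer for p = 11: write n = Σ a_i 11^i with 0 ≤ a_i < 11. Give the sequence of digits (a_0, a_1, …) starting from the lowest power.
(a_0, a_1, …) = (6, 3, 9, 5)

Repeated division by 11 gives the digits low-to-high: 7783 = 6 + 3·11^1 + 9·11^2 + 5·11^3. Digit sequence: (6, 3, 9, 5).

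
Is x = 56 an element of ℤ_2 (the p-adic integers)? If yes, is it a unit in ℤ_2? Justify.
x ∈ ℤ_2 but not a unit; v_2(x) = 3 > 0

ℤ_2 = {x ∈ ℚ_2 : v_2(x) ≥ 0} and ℤ_2^× = {x ∈ ℤ_2 : v_2(x) = 0}. Here v_2(56) = v_2(num) − v_2(den) = 3; compare against these criteria.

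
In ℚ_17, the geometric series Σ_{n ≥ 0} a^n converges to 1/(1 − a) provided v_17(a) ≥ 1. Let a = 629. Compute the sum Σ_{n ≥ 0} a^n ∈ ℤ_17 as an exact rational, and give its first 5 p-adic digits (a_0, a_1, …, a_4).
Σ a^n = 1/(1 − a) = -1/628;  first 5 digits = (1, 3, 11, 5, 5)

v_17(a) = 1 ≥ 1, so the series converges in ℤ_17 to 1/(1 − a) = 1/(1 − 629) = -1/628. Expand this rational in ℤ_17: compute digits iteratively via d_i = x_i mod 17, x_{i+1} = (x_i − d_i)/17. The first 5 digits are (1, 3, 11, 5, 5).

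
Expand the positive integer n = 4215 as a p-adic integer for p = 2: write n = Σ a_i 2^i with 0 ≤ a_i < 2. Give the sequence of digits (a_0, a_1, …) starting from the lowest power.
(a_0, a_1, …) = (1, 1, 1, 0, 1, 1, 1, 0, 0, 0, 0, 0, 1)

Repeated division by 2 gives the digits low-to-high: 4215 = 1 + 1·2^1 + 1·2^2 + 1·2^4 + 1·2^5 + 1·2^6 + 1·2^12. Digit sequence: (1, 1, 1, 0, 1, 1, 1, 0, 0, 0, 0, 0, 1).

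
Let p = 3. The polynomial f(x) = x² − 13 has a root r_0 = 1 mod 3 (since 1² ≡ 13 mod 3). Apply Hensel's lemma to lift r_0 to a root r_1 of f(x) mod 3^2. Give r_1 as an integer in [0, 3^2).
r_1 = 7 (mod 9)

Hensel's recurrence: r_{i+1} = r_i − f(r_i)·(f′(r_i))^{-1} mod 3^{i+2}, with f′(x) = 2x. Iterate:
  r_0 = 1 (mod 3)
  r_1 = 7 (mod 9)
Final: r_1 = 7, and one checks f(r_1) ≡ 0 mod 3^2.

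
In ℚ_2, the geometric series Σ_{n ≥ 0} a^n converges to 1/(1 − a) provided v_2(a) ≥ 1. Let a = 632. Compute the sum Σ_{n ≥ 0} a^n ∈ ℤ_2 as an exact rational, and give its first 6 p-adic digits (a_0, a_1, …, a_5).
Σ a^n = 1/(1 − a) = -1/631;  first 6 digits = (1, 0, 0, 1, 1, 1)

v_2(a) = 3 ≥ 1, so the series converges in ℤ_2 to 1/(1 − a) = 1/(1 − 632) = -1/631. Expand this rational in ℤ_2: compute digits iteratively via d_i = x_i mod 2, x_{i+1} = (x_i − d_i)/2. The first 6 digits are (1, 0, 0, 1, 1, 1).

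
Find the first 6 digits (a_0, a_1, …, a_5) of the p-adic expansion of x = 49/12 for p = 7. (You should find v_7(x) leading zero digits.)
(a_0, …, a_5) = (0, 0, 3, 6, 2, 6)

v_7(49/12) = 2, so a_0 = ... = a_1 = 0. Factor out: x = 7^2 · u with u = 1/12 a unit in ℤ_7. Expand u iteratively via a_{v+i} = u_i mod 7, u_{i+1} = (u_i − a_{v+i})/7:
  u_0 = 1/12;  a_2 = 3;  u_1 = (u_0 − 3)/7 = -5/12
  u_1 = -5/12;  a_3 = 6;  u_2 = (u_1 − 6)/7 = -11/12
  u_2 = -11/12;  a_4 = 2;  u_3 = (u_2 − 2)/7 = -5/12
  u_3 = -5/12;  a_5 = 6;  u_4 = (u_3 − 6)/7 = -11/12
Digits: (0, 0, 3, 6, 2, 6).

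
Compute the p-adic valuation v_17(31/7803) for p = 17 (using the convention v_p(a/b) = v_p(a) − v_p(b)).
v_17(31/7803) = -2

Factor powers of 17 from the numerator and denominator of the reduced fraction: 31 = 17^0 · 31 and 7803 = 17^2 · 27. Apply v_p(a/b) = v_p(a) − v_p(b): v_17(31/7803) = 0 − 2 = -2.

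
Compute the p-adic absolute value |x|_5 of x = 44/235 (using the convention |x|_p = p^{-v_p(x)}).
|44/235|_5 = 5

Step 1 — compute v_5(x) by factoring powers of 5 out of the numerator and denominator: v_5(44/235) = -1. Step 2 — apply |x|_p = p^{-v_p(x)} = 5^{1} = 5.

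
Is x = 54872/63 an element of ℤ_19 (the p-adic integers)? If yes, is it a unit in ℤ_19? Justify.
x ∈ ℤ_19 but not a unit; v_19(x) = 3 > 0

ℤ_19 = {x ∈ ℚ_19 : v_19(x) ≥ 0} and ℤ_19^× = {x ∈ ℤ_19 : v_19(x) = 0}. Here v_19(54872/63) = v_19(num) − v_19(den) = 3; compare against these criteria.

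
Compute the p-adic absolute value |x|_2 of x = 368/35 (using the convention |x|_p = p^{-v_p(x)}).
|368/35|_2 = 1/16

Step 1 — compute v_2(x) by factoring powers of 2 out of the numerator and denominator: v_2(368/35) = 4. Step 2 — apply |x|_p = p^{-v_p(x)} = 2^{-4} = 1/16.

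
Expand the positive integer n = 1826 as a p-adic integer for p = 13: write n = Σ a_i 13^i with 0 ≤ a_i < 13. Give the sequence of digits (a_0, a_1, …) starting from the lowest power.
(a_0, a_1, …) = (6, 10, 10)

Repeated division by 13 gives the digits low-to-high: 1826 = 6 + 10·13^1 + 10·13^2. Digit sequence: (6, 10, 10).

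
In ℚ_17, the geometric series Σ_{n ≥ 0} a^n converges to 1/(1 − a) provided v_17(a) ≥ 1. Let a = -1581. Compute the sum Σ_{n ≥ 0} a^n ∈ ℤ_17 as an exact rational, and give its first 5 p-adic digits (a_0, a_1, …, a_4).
Σ a^n = 1/(1 − a) = 1/1582;  first 5 digits = (1, 9, 7, 13, 7)

v_17(a) = 1 ≥ 1, so the series converges in ℤ_17 to 1/(1 − a) = 1/(1 − (-1581)) = 1/1582. Expand this rational in ℤ_17: compute digits iteratively via d_i = x_i mod 17, x_{i+1} = (x_i − d_i)/17. The first 5 digits are (1, 9, 7, 13, 7).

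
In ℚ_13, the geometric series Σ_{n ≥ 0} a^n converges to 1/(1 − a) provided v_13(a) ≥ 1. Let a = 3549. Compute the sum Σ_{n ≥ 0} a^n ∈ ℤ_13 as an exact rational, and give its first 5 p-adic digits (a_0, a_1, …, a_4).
Σ a^n = 1/(1 − a) = -1/3548;  first 5 digits = (1, 0, 8, 1, 12)

v_13(a) = 2 ≥ 1, so the series converges in ℤ_13 to 1/(1 − a) = 1/(1 − 3549) = -1/3548. Expand this rational in ℤ_13: compute digits iteratively via d_i = x_i mod 13, x_{i+1} = (x_i − d_i)/13. The first 5 digits are (1, 0, 8, 1, 12).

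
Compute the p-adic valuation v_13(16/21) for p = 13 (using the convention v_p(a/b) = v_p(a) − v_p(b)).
v_13(16/21) = 0

Factor powers of 13 from the numerator and denominator of the reduced fraction: 16 = 13^0 · 16 and 21 = 13^0 · 21. Apply v_p(a/b) = v_p(a) − v_p(b): v_13(16/21) = 0 − 0 = 0.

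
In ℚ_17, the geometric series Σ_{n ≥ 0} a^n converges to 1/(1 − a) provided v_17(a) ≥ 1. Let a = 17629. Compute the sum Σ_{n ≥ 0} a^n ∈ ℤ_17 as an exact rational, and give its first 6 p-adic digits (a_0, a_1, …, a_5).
Σ a^n = 1/(1 − a) = -1/17628;  first 6 digits = (1, 0, 10, 3, 15, 14)

v_17(a) = 2 ≥ 1, so the series converges in ℤ_17 to 1/(1 − a) = 1/(1 − 17629) = -1/17628. Expand this rational in ℤ_17: compute digits iteratively via d_i = x_i mod 17, x_{i+1} = (x_i − d_i)/17. The first 6 digits are (1, 0, 10, 3, 15, 14).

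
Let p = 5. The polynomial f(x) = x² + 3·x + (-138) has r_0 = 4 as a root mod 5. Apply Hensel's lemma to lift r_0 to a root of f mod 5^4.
r_3 = 414 (mod 625)

Hensel: r_{i+1} = r_i − f(r_i)·(f′(r_i))^{-1} mod 5^{i+2}, f′(x) = 2x + 3. Iterate:
  r_0 = 4 (mod 5)
  r_1 = 14 (mod 25)
  r_2 = 39 (mod 125)
  r_3 = 414 (mod 625)
Final: r = 414 satisfies f(r) ≡ 0 mod 5^4.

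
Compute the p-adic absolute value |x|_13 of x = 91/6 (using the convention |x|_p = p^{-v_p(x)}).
|91/6|_13 = 1/13

Step 1 — compute v_13(x) by factoring powers of 13 out of the numerator and denominator: v_13(91/6) = 1. Step 2 — apply |x|_p = p^{-v_p(x)} = 13^{-1} = 1/13.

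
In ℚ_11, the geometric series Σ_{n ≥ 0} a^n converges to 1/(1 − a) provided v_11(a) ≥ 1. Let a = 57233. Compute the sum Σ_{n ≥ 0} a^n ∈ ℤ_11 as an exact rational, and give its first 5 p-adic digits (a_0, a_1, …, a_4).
Σ a^n = 1/(1 − a) = -1/57232;  first 5 digits = (1, 0, 0, 10, 3)

v_11(a) = 3 ≥ 1, so the series converges in ℤ_11 to 1/(1 − a) = 1/(1 − 57233) = -1/57232. Expand this rational in ℤ_11: compute digits iteratively via d_i = x_i mod 11, x_{i+1} = (x_i − d_i)/11. The first 5 digits are (1, 0, 0, 10, 3).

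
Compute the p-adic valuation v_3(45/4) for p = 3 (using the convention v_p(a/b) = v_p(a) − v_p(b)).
v_3(45/4) = 2

Factor powers of 3 from the numerator and denominator of the reduced fraction: 45 = 3^2 · 5 and 4 = 3^0 · 4. Apply v_p(a/b) = v_p(a) − v_p(b): v_3(45/4) = 2 − 0 = 2.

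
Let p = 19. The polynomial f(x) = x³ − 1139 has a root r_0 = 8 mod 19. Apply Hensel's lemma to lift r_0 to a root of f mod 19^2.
r_1 = 141 (mod 361)

Hensel: r_{i+1} = r_i − f(r_i)/f′(r_i) mod 19^{i+2}, where f′(x) = 3x². Iterate:
  r_0 = 8 (mod 19)
  r_1 = 141 (mod 361)
Final: r = 141 with f(r) ≡ 0 mod 19^2.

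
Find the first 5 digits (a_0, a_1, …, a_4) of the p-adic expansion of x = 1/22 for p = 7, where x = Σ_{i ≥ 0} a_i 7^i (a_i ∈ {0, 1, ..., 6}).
(a_0, …, a_4) = (1, 4, 1, 2, 0)

v_7(1/22) = 0 (numerator and denominator both coprime to 7), so x ∈ ℤ_7^×. Compute digits iteratively via a_i = x_i mod 7, x_{i+1} = (x_i − a_i)/7, with x_0 = x:
  x_0 = 1/22;  a_0 = 1;  x_1 = (x_0 − 1)/7 = -3/22
  x_1 = -3/22;  a_1 = 4;  x_2 = (x_1 − 4)/7 = -13/22
  x_2 = -13/22;  a_2 = 1;  x_3 = (x_2 − 1)/7 = -5/22
  x_3 = -5/22;  a_3 = 2;  x_4 = (x_3 − 2)/7 = -7/22
  x_4 = -7/22;  a_4 = 0;  x_5 = (x_4 − 0)/7 = -1/22
Digits: (1, 4, 1, 2, 0).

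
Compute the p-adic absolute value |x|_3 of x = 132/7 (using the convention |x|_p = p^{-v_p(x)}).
|132/7|_3 = 1/3

Step 1 — compute v_3(x) by factoring powers of 3 out of the numerator and denominator: v_3(132/7) = 1. Step 2 — apply |x|_p = p^{-v_p(x)} = 3^{-1} = 1/3.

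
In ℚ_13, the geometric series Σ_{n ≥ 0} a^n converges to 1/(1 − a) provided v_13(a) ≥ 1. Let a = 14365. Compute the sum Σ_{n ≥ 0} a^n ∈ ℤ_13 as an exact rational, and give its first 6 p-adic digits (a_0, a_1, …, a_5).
Σ a^n = 1/(1 − a) = -1/14364;  first 6 digits = (1, 0, 7, 6, 10, 9)

v_13(a) = 2 ≥ 1, so the series converges in ℤ_13 to 1/(1 − a) = 1/(1 − 14365) = -1/14364. Expand this rational in ℤ_13: compute digits iteratively via d_i = x_i mod 13, x_{i+1} = (x_i − d_i)/13. The first 6 digits are (1, 0, 7, 6, 10, 9).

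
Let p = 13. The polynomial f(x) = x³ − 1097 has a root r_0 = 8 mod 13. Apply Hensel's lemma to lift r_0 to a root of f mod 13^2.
r_1 = 151 (mod 169)

Hensel: r_{i+1} = r_i − f(r_i)/f′(r_i) mod 13^{i+2}, where f′(x) = 3x². Iterate:
  r_0 = 8 (mod 13)
  r_1 = 151 (mod 169)
Final: r = 151 with f(r) ≡ 0 mod 13^2.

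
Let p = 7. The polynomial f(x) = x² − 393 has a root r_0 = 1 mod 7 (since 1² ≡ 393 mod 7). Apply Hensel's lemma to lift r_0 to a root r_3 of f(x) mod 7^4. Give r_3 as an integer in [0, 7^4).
r_3 = 197 (mod 2401)

Hensel's recurrence: r_{i+1} = r_i − f(r_i)·(f′(r_i))^{-1} mod 7^{i+2}, with f′(x) = 2x. Iterate:
  r_0 = 1 (mod 7)
  r_1 = 1 (mod 49)
  r_2 = 197 (mod 343)
  r_3 = 197 (mod 2401)
Final: r_3 = 197, and one checks f(r_3) ≡ 0 mod 7^4.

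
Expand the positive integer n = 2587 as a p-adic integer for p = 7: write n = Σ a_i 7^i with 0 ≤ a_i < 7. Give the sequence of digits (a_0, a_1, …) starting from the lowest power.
(a_0, a_1, …) = (4, 5, 3, 0, 1)

Repeated division by 7 gives the digits low-to-high: 2587 = 4 + 5·7^1 + 3·7^2 + 1·7^4. Digit sequence: (4, 5, 3, 0, 1).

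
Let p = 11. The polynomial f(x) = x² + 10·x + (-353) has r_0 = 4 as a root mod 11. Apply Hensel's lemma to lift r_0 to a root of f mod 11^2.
r_1 = 81 (mod 121)

Hensel: r_{i+1} = r_i − f(r_i)·(f′(r_i))^{-1} mod 11^{i+2}, f′(x) = 2x + 10. Iterate:
  r_0 = 4 (mod 11)
  r_1 = 81 (mod 121)
Final: r = 81 satisfies f(r) ≡ 0 mod 11^2.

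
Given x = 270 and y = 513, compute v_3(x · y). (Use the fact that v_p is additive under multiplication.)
v_3(138510) = 6

v_p(x) = 3 (factor: 270 = 3^3 · 10); v_p(y) = 3 (factor: 513 = 3^3 · 19). Additivity: v_p(xy) = v_p(x) + v_p(y) = 3 + 3 = 6. (Direct check: xy = 138510 = 3^6 · (190).)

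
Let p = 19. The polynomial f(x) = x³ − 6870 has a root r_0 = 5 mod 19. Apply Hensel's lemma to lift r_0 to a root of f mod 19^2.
r_1 = 119 (mod 361)

Hensel: r_{i+1} = r_i − f(r_i)/f′(r_i) mod 19^{i+2}, where f′(x) = 3x². Iterate:
  r_0 = 5 (mod 19)
  r_1 = 119 (mod 361)
Final: r = 119 with f(r) ≡ 0 mod 19^2.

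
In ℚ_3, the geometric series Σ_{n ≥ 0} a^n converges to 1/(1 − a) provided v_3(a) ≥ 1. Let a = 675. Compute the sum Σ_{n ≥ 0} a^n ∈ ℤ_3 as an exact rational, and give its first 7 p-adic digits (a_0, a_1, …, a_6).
Σ a^n = 1/(1 − a) = -1/674;  first 7 digits = (1, 0, 0, 1, 2, 2, 1)

v_3(a) = 3 ≥ 1, so the series converges in ℤ_3 to 1/(1 − a) = 1/(1 − 675) = -1/674. Expand this rational in ℤ_3: compute digits iteratively via d_i = x_i mod 3, x_{i+1} = (x_i − d_i)/3. The first 7 digits are (1, 0, 0, 1, 2, 2, 1).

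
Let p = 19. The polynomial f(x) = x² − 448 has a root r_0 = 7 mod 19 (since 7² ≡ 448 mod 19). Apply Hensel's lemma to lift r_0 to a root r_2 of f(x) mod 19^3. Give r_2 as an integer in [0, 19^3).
r_2 = 6714 (mod 6859)

Hensel's recurrence: r_{i+1} = r_i − f(r_i)·(f′(r_i))^{-1} mod 19^{i+2}, with f′(x) = 2x. Iterate:
  r_0 = 7 (mod 19)
  r_1 = 216 (mod 361)
  r_2 = 6714 (mod 6859)
Final: r_2 = 6714, and one checks f(r_2) ≡ 0 mod 19^3.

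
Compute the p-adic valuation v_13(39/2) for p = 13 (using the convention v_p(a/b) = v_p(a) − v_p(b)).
v_13(39/2) = 1

Factor powers of 13 from the numerator and denominator of the reduced fraction: 39 = 13^1 · 3 and 2 = 13^0 · 2. Apply v_p(a/b) = v_p(a) − v_p(b): v_13(39/2) = 1 − 0 = 1.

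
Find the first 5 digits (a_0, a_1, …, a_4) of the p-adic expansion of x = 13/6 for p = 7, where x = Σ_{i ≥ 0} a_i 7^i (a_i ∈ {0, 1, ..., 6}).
(a_0, …, a_4) = (1, 6, 5, 5, 5)

v_7(13/6) = 0 (numerator and denominator both coprime to 7), so x ∈ ℤ_7^×. Compute digits iteratively via a_i = x_i mod 7, x_{i+1} = (x_i − a_i)/7, with x_0 = x:
  x_0 = 13/6;  a_0 = 1;  x_1 = (x_0 − 1)/7 = 1/6
  x_1 = 1/6;  a_1 = 6;  x_2 = (x_1 − 6)/7 = -5/6
  x_2 = -5/6;  a_2 = 5;  x_3 = (x_2 − 5)/7 = -5/6
  x_3 = -5/6;  a_3 = 5;  x_4 = (x_3 − 5)/7 = -5/6
  x_4 = -5/6;  a_4 = 5;  x_5 = (x_4 − 5)/7 = -5/6
Digits: (1, 6, 5, 5, 5).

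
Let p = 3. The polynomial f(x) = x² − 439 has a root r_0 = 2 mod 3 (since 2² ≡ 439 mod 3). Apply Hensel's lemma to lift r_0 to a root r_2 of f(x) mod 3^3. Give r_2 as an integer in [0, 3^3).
r_2 = 14 (mod 27)

Hensel's recurrence: r_{i+1} = r_i − f(r_i)·(f′(r_i))^{-1} mod 3^{i+2}, with f′(x) = 2x. Iterate:
  r_0 = 2 (mod 3)
  r_1 = 5 (mod 9)
  r_2 = 14 (mod 27)
Final: r_2 = 14, and one checks f(r_2) ≡ 0 mod 3^3.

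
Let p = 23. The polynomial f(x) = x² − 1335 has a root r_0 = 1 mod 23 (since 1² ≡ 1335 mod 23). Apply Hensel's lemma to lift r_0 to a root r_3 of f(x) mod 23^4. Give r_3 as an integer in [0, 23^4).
r_3 = 112816 (mod 279841)

Hensel's recurrence: r_{i+1} = r_i − f(r_i)·(f′(r_i))^{-1} mod 23^{i+2}, with f′(x) = 2x. Iterate:
  r_0 = 1 (mod 23)
  r_1 = 139 (mod 529)
  r_2 = 3313 (mod 12167)
  r_3 = 112816 (mod 279841)
Final: r_3 = 112816, and one checks f(r_3) ≡ 0 mod 23^4.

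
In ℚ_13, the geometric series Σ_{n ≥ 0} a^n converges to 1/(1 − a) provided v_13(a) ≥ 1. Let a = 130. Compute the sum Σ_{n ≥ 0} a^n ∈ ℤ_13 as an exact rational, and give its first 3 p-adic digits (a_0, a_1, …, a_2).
Σ a^n = 1/(1 − a) = -1/129;  first 3 digits = (1, 10, 9)

v_13(a) = 1 ≥ 1, so the series converges in ℤ_13 to 1/(1 − a) = 1/(1 − 130) = -1/129. Expand this rational in ℤ_13: compute digits iteratively via d_i = x_i mod 13, x_{i+1} = (x_i − d_i)/13. The first 3 digits are (1, 10, 9).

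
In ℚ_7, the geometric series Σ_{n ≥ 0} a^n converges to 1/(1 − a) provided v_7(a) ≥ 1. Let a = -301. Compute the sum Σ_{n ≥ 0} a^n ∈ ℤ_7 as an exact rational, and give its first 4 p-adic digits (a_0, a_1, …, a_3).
Σ a^n = 1/(1 − a) = 1/302;  first 4 digits = (1, 6, 1, 3)

v_7(a) = 1 ≥ 1, so the series converges in ℤ_7 to 1/(1 − a) = 1/(1 − (-301)) = 1/302. Expand this rational in ℤ_7: compute digits iteratively via d_i = x_i mod 7, x_{i+1} = (x_i − d_i)/7. The first 4 digits are (1, 6, 1, 3).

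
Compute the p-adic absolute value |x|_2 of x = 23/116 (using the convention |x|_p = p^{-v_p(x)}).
|23/116|_2 = 4

Step 1 — compute v_2(x) by factoring powers of 2 out of the numerator and denominator: v_2(23/116) = -2. Step 2 — apply |x|_p = p^{-v_p(x)} = 2^{2} = 4.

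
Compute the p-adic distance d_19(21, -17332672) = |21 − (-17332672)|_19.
d_19(21, -17332672) = 1/2476099

Step 1 — x − y = 21 − (-17332672) = 17332693. Step 2 — v_19(17332693) = 5 (factor: 17332693 = (19^5 · 7); the sign does not affect v_p). Step 3 — |x − y|_19 = 19^{-5} = 1/2476099.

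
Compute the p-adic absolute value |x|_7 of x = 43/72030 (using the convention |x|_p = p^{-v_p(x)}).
|43/72030|_7 = 2401

Step 1 — compute v_7(x) by factoring powers of 7 out of the numerator and denominator: v_7(43/72030) = -4. Step 2 — apply |x|_p = p^{-v_p(x)} = 7^{4} = 2401.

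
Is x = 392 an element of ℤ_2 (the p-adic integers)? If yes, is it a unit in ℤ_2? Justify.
x ∈ ℤ_2 but not a unit; v_2(x) = 3 > 0

ℤ_2 = {x ∈ ℚ_2 : v_2(x) ≥ 0} and ℤ_2^× = {x ∈ ℤ_2 : v_2(x) = 0}. Here v_2(392) = v_2(num) − v_2(den) = 3; compare against these criteria.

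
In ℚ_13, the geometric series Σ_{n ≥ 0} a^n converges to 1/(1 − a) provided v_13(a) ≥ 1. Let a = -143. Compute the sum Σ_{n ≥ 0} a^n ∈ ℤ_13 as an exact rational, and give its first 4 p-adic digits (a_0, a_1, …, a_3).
Σ a^n = 1/(1 − a) = 1/144;  first 4 digits = (1, 2, 3, 4)

v_13(a) = 1 ≥ 1, so the series converges in ℤ_13 to 1/(1 − a) = 1/(1 − (-143)) = 1/144. Expand this rational in ℤ_13: compute digits iteratively via d_i = x_i mod 13, x_{i+1} = (x_i − d_i)/13. The first 4 digits are (1, 2, 3, 4).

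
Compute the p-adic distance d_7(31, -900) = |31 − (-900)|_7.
d_7(31, -900) = 1/49

Step 1 — x − y = 31 − (-900) = 931. Step 2 — v_7(931) = 2 (factor: 931 = (7^2 · 19); the sign does not affect v_p). Step 3 — |x − y|_7 = 7^{-2} = 1/49.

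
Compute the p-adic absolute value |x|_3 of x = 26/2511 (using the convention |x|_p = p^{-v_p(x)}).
|26/2511|_3 = 81

Step 1 — compute v_3(x) by factoring powers of 3 out of the numerator and denominator: v_3(26/2511) = -4. Step 2 — apply |x|_p = p^{-v_p(x)} = 3^{4} = 81.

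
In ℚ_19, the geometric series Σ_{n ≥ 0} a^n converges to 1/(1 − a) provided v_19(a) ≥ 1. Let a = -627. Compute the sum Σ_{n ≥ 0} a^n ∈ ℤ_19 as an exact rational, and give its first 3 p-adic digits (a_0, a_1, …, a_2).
Σ a^n = 1/(1 − a) = 1/628;  first 3 digits = (1, 5, 4)

v_19(a) = 1 ≥ 1, so the series converges in ℤ_19 to 1/(1 − a) = 1/(1 − (-627)) = 1/628. Expand this rational in ℤ_19: compute digits iteratively via d_i = x_i mod 19, x_{i+1} = (x_i − d_i)/19. The first 3 digits are (1, 5, 4).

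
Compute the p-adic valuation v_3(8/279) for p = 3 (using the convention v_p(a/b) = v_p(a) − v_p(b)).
v_3(8/279) = -2

Factor powers of 3 from the numerator and denominator of the reduced fraction: 8 = 3^0 · 8 and 279 = 3^2 · 31. Apply v_p(a/b) = v_p(a) − v_p(b): v_3(8/279) = 0 − 2 = -2.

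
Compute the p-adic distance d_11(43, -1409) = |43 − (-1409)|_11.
d_11(43, -1409) = 1/121

Step 1 — x − y = 43 − (-1409) = 1452. Step 2 — v_11(1452) = 2 (factor: 1452 = (11^2 · 12); the sign does not affect v_p). Step 3 — |x − y|_11 = 11^{-2} = 1/121.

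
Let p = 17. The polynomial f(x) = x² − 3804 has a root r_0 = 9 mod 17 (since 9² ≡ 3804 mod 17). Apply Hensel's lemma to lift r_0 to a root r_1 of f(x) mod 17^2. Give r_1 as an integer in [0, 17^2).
r_1 = 264 (mod 289)

Hensel's recurrence: r_{i+1} = r_i − f(r_i)·(f′(r_i))^{-1} mod 17^{i+2}, with f′(x) = 2x. Iterate:
  r_0 = 9 (mod 17)
  r_1 = 264 (mod 289)
Final: r_1 = 264, and one checks f(r_1) ≡ 0 mod 17^2.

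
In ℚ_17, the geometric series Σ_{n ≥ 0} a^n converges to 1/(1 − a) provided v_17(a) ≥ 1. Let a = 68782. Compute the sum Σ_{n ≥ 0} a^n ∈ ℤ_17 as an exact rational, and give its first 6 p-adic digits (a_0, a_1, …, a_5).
Σ a^n = 1/(1 − a) = -1/68781;  first 6 digits = (1, 0, 0, 14, 0, 0)

v_17(a) = 3 ≥ 1, so the series converges in ℤ_17 to 1/(1 − a) = 1/(1 − 68782) = -1/68781. Expand this rational in ℤ_17: compute digits iteratively via d_i = x_i mod 17, x_{i+1} = (x_i − d_i)/17. The first 6 digits are (1, 0, 0, 14, 0, 0).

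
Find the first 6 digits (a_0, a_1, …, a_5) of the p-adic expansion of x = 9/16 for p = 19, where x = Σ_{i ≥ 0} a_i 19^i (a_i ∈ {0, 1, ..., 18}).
(a_0, …, a_5) = (16, 17, 5, 8, 15, 17)

v_19(9/16) = 0 (numerator and denominator both coprime to 19), so x ∈ ℤ_19^×. Compute digits iteratively via a_i = x_i mod 19, x_{i+1} = (x_i − a_i)/19, with x_0 = x:
  x_0 = 9/16;  a_0 = 16;  x_1 = (x_0 − 16)/19 = -13/16
  x_1 = -13/16;  a_1 = 17;  x_2 = (x_1 − 17)/19 = -15/16
  x_2 = -15/16;  a_2 = 5;  x_3 = (x_2 − 5)/19 = -5/16
  x_3 = -5/16;  a_3 = 8;  x_4 = (x_3 − 8)/19 = -7/16
  x_4 = -7/16;  a_4 = 15;  x_5 = (x_4 − 15)/19 = -13/16
  x_5 = -13/16;  a_5 = 17;  x_6 = (x_5 − 17)/19 = -15/16
Digits: (16, 17, 5, 8, 15, 17).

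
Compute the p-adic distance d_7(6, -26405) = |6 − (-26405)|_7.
d_7(6, -26405) = 1/2401

Step 1 — x − y = 6 − (-26405) = 26411. Step 2 — v_7(26411) = 4 (factor: 26411 = (7^4 · 11); the sign does not affect v_p). Step 3 — |x − y|_7 = 7^{-4} = 1/2401.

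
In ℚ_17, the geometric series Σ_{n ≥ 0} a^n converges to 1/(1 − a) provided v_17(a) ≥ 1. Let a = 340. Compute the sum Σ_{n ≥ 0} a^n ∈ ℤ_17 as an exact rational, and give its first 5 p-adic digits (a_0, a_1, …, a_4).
Σ a^n = 1/(1 − a) = -1/339;  first 5 digits = (1, 3, 10, 16, 8)

v_17(a) = 1 ≥ 1, so the series converges in ℤ_17 to 1/(1 − a) = 1/(1 − 340) = -1/339. Expand this rational in ℤ_17: compute digits iteratively via d_i = x_i mod 17, x_{i+1} = (x_i − d_i)/17. The first 5 digits are (1, 3, 10, 16, 8).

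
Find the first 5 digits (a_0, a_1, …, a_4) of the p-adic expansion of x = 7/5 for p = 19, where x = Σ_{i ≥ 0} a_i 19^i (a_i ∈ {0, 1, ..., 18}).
(a_0, …, a_4) = (9, 11, 7, 11, 7)

v_19(7/5) = 0 (numerator and denominator both coprime to 19), so x ∈ ℤ_19^×. Compute digits iteratively via a_i = x_i mod 19, x_{i+1} = (x_i − a_i)/19, with x_0 = x:
  x_0 = 7/5;  a_0 = 9;  x_1 = (x_0 − 9)/19 = -2/5
  x_1 = -2/5;  a_1 = 11;  x_2 = (x_1 − 11)/19 = -3/5
  x_2 = -3/5;  a_2 = 7;  x_3 = (x_2 − 7)/19 = -2/5
  x_3 = -2/5;  a_3 = 11;  x_4 = (x_3 − 11)/19 = -3/5
  x_4 = -3/5;  a_4 = 7;  x_5 = (x_4 − 7)/19 = -2/5
Digits: (9, 11, 7, 11, 7).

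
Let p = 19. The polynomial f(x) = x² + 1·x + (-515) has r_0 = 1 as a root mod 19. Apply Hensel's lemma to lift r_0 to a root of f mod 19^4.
r_3 = 59015 (mod 130321)

Hensel: r_{i+1} = r_i − f(r_i)·(f′(r_i))^{-1} mod 19^{i+2}, f′(x) = 2x + 1. Iterate:
  r_0 = 1 (mod 19)
  r_1 = 172 (mod 361)
  r_2 = 4143 (mod 6859)
  r_3 = 59015 (mod 130321)
Final: r = 59015 satisfies f(r) ≡ 0 mod 19^4.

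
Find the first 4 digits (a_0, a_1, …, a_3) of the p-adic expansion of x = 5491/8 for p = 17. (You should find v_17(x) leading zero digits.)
(a_0, …, a_3) = (0, 0, 13, 10)

v_17(5491/8) = 2, so a_0 = ... = a_1 = 0. Factor out: x = 17^2 · u with u = 19/8 a unit in ℤ_17. Expand u iteratively via a_{v+i} = u_i mod 17, u_{i+1} = (u_i − a_{v+i})/17:
  u_0 = 19/8;  a_2 = 13;  u_1 = (u_0 − 13)/17 = -5/8
  u_1 = -5/8;  a_3 = 10;  u_2 = (u_1 − 10)/17 = -5/8
Digits: (0, 0, 13, 10).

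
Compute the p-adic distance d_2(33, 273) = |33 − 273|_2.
d_2(33, 273) = 1/16

Step 1 — x − y = 33 − 273 = -240. Step 2 — v_2(-240) = 4 (factor: -240 = −(2^4 · 15); the sign does not affect v_p). Step 3 — |x − y|_2 = 2^{-4} = 1/16.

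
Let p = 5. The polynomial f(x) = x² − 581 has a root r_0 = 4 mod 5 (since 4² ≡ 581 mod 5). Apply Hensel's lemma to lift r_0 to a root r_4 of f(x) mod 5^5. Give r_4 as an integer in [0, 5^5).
r_4 = 384 (mod 3125)

Hensel's recurrence: r_{i+1} = r_i − f(r_i)·(f′(r_i))^{-1} mod 5^{i+2}, with f′(x) = 2x. Iterate:
  r_0 = 4 (mod 5)
  r_1 = 9 (mod 25)
  r_2 = 9 (mod 125)
  r_3 = 384 (mod 625)
  r_4 = 384 (mod 3125)
Final: r_4 = 384, and one checks f(r_4) ≡ 0 mod 5^5.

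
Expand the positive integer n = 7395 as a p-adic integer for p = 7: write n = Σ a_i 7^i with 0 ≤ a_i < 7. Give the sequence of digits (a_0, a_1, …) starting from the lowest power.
(a_0, a_1, …) = (3, 6, 3, 0, 3)

Repeated division by 7 gives the digits low-to-high: 7395 = 3 + 6·7^1 + 3·7^2 + 3·7^4. Digit sequence: (3, 6, 3, 0, 3).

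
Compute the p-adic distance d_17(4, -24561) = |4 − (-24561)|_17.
d_17(4, -24561) = 1/4913

Step 1 — x − y = 4 − (-24561) = 24565. Step 2 — v_17(24565) = 3 (factor: 24565 = (17^3 · 5); the sign does not affect v_p). Step 3 — |x − y|_17 = 17^{-3} = 1/4913.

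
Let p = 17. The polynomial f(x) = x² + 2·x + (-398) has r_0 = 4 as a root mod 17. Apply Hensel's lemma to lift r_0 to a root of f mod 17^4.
r_3 = 39461 (mod 83521)

Hensel: r_{i+1} = r_i − f(r_i)·(f′(r_i))^{-1} mod 17^{i+2}, f′(x) = 2x + 2. Iterate:
  r_0 = 4 (mod 17)
  r_1 = 157 (mod 289)
  r_2 = 157 (mod 4913)
  r_3 = 39461 (mod 83521)
Final: r = 39461 satisfies f(r) ≡ 0 mod 17^4.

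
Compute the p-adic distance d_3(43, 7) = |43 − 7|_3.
d_3(43, 7) = 1/9

Step 1 — x − y = 43 − 7 = 36. Step 2 — v_3(36) = 2 (factor: 36 = (3^2 · 4); the sign does not affect v_p). Step 3 — |x − y|_3 = 3^{-2} = 1/9.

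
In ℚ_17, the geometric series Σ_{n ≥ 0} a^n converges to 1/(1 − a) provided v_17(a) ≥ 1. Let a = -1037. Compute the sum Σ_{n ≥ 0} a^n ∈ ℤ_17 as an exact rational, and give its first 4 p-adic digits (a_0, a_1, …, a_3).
Σ a^n = 1/(1 − a) = 1/1038;  first 4 digits = (1, 7, 11, 0)

v_17(a) = 1 ≥ 1, so the series converges in ℤ_17 to 1/(1 − a) = 1/(1 − (-1037)) = 1/1038. Expand this rational in ℤ_17: compute digits iteratively via d_i = x_i mod 17, x_{i+1} = (x_i − d_i)/17. The first 4 digits are (1, 7, 11, 0).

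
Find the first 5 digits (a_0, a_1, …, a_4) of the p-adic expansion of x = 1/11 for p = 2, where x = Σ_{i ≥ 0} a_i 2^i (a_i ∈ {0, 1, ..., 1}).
(a_0, …, a_4) = (1, 1, 0, 0, 0)

v_2(1/11) = 0 (numerator and denominator both coprime to 2), so x ∈ ℤ_2^×. Compute digits iteratively via a_i = x_i mod 2, x_{i+1} = (x_i − a_i)/2, with x_0 = x:
  x_0 = 1/11;  a_0 = 1;  x_1 = (x_0 − 1)/2 = -5/11
  x_1 = -5/11;  a_1 = 1;  x_2 = (x_1 − 1)/2 = -8/11
  x_2 = -8/11;  a_2 = 0;  x_3 = (x_2 − 0)/2 = -4/11
  x_3 = -4/11;  a_3 = 0;  x_4 = (x_3 − 0)/2 = -2/11
  x_4 = -2/11;  a_4 = 0;  x_5 = (x_4 − 0)/2 = -1/11
Digits: (1, 1, 0, 0, 0).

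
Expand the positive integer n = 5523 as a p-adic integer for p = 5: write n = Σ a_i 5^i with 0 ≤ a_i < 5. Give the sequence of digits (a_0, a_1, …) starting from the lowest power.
(a_0, a_1, …) = (3, 4, 0, 4, 3, 1)

Repeated division by 5 gives the digits low-to-high: 5523 = 3 + 4·5^1 + 4·5^3 + 3·5^4 + 1·5^5. Digit sequence: (3, 4, 0, 4, 3, 1).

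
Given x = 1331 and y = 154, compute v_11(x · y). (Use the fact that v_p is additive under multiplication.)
v_11(204974) = 4

v_p(x) = 3 (factor: 1331 = 11^3 · 1); v_p(y) = 1 (factor: 154 = 11^1 · 14). Additivity: v_p(xy) = v_p(x) + v_p(y) = 3 + 1 = 4. (Direct check: xy = 204974 = 11^4 · (14).)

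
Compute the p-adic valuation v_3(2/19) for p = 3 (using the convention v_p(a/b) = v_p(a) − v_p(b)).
v_3(2/19) = 0

Factor powers of 3 from the numerator and denominator of the reduced fraction: 2 = 3^0 · 2 and 19 = 3^0 · 19. Apply v_p(a/b) = v_p(a) − v_p(b): v_3(2/19) = 0 − 0 = 0.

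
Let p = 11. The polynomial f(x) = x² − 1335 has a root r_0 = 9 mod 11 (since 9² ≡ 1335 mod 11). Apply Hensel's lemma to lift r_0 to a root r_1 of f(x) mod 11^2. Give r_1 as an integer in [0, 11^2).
r_1 = 119 (mod 121)

Hensel's recurrence: r_{i+1} = r_i − f(r_i)·(f′(r_i))^{-1} mod 11^{i+2}, with f′(x) = 2x. Iterate:
  r_0 = 9 (mod 11)
  r_1 = 119 (mod 121)
Final: r_1 = 119, and one checks f(r_1) ≡ 0 mod 11^2.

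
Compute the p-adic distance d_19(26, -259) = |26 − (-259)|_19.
d_19(26, -259) = 1/19

Step 1 — x − y = 26 − (-259) = 285. Step 2 — v_19(285) = 1 (factor: 285 = (19^1 · 15); the sign does not affect v_p). Step 3 — |x − y|_19 = 19^{-1} = 1/19.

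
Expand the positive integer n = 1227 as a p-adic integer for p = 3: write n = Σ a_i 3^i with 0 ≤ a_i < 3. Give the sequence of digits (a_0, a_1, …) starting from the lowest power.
(a_0, a_1, …) = (0, 1, 1, 0, 0, 2, 1)

Repeated division by 3 gives the digits low-to-high: 1227 = 1·3^1 + 1·3^2 + 2·3^5 + 1·3^6. Digit sequence: (0, 1, 1, 0, 0, 2, 1).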